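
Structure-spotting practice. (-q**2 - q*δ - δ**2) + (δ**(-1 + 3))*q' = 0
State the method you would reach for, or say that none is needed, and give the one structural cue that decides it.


Best approach: the homogeneous substitution — the slope's numerator and denominator have matching total degree, so it depends only on q/δ and the ratio substitution collapses it.


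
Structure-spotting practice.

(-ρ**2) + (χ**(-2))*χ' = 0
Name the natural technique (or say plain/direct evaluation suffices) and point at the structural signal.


Method: separation of variables — one side of the product carries the independent variable, the other the unknown — the textbook separation shape. The equation is exact as it stands too — a potential function exists — though separation reads the split structure directly.


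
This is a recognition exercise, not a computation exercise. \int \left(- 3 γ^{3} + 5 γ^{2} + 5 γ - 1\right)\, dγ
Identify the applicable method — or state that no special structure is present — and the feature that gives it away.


Technique: no special technique — every term is a constant multiple of a power of γ; term-wise power-rule integration needs no preliminary transformation.


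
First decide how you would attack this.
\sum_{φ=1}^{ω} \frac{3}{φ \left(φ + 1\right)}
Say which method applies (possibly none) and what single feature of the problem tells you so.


Verdict: telescoping — after splitting \frac{3}{φ \left(φ + 1\right)} into partial fractions, the pieces are shifted copies of one function and cancel telescopically.


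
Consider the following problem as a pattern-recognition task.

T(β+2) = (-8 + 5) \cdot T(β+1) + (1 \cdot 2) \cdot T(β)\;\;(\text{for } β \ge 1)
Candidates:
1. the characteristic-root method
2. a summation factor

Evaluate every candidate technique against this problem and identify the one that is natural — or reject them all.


Technique: the characteristic-root method — constant coefficients and linearity mean the ansatz r^β reduces it to solving the characteristic polynomial.
- the characteristic-root method — applicable, and directly so.
- a summation factor: a summation factor telescopes one-step recursions; this one carries higher-order memory.


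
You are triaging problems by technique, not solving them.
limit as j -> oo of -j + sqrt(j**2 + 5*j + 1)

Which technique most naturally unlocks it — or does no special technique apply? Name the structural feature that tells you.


Method: conjugate multiplication — two divergent pieces with a minus sign between them and a radical in the mix: rationalize sqrt(j**2 + 5*j + 1) - j before any limit law applies.


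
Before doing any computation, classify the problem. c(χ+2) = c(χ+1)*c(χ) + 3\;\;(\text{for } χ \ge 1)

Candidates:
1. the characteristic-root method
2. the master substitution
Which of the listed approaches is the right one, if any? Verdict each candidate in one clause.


Method: no special technique — the recurrence is nonlinear in the sequence terms; no linear-recurrence method fits it as written — one iterates or studies it directly.
- the characteristic-root method: the recursion is nonlinear in the sequence values, so no linear-modes ansatz applies.
- the master substitution: the recursive argument is a shift of the index, not a fixed fraction of it.


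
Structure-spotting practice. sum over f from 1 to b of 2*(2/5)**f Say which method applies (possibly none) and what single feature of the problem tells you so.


Method: the geometric series formula — consecutive terms stand in a fixed index-free ratio — the geometric sum formula closes it.


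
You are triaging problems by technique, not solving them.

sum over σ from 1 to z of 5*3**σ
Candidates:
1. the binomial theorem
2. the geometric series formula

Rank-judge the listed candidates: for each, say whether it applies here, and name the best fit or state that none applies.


Technique: the geometric series formula — each term is 3 times the previous one, so the geometric-series formula applies directly.
- the binomial theorem: the terms do not reassemble into a binomial power.
- the geometric series formula — yes — fits the structure here.


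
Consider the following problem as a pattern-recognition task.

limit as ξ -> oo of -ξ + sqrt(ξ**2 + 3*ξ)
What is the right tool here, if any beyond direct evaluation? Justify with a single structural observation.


Verdict: conjugate multiplication — the ∞ − ∞ radical form is the exact trigger for the conjugate maneuver.


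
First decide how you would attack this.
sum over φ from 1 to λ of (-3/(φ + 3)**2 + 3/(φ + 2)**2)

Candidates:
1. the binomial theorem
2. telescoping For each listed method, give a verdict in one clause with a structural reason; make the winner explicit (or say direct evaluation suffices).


Verdict: telescoping — the piece each term subtracts is 3/(φ + 2)**2 advanced by one index, and it reappears with a plus sign leading the following term — the sum collapses to its boundary terms.
- the binomial theorem: no binomial coefficients pair up with complementary powers here.
- telescoping — yes — fits the structure here.


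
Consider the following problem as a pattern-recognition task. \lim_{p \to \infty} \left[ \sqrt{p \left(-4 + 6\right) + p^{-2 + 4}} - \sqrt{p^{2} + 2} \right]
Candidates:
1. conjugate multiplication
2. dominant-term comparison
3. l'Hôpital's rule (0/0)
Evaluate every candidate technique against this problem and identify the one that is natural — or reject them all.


Technique: conjugate multiplication — divergence minus divergence hides a finite answer — expose it by pairing \sqrt{p \left(-4 + 6\right) + p^{-2 + 4}} - \sqrt{p^{2} + 2} with its conjugate.
- conjugate multiplication — a fit — the right tool for this form.
- dominant-term comparison: no ranking of term growth rates resolves the limit here.
- l'Hôpital's rule (0/0) — the expression is a difference driving to ∞ − ∞, not a 0/0 quotient — there is no ratio for the rule to differentiate.


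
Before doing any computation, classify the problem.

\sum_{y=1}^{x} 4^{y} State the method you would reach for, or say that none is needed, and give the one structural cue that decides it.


Method: the geometric series formula — the ratio of consecutive terms is the constant 4, independent of the index — a geometric sum.


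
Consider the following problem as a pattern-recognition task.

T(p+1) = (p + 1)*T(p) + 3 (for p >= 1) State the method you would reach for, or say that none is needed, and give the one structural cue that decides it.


Verdict: a summation factor — it is first-order linear but the coefficient p + 1 depends on the index, so multiply through by a summation factor to telescope it.


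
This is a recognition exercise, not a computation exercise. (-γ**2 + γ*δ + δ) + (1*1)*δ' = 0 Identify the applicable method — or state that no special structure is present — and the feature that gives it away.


Technique: a linear integrating factor — the unknown enters only to the first power against a nonzero forcing term — the integrating-factor template applies directly.


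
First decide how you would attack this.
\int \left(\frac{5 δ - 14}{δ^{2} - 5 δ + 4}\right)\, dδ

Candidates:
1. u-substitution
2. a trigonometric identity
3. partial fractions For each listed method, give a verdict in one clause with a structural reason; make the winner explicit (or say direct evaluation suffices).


Technique: partial fractions — the denominator δ^{2} - 5 δ + 4 factors, so the quotient decomposes into elementary partial fractions term by term.
- u-substitution — no subexpression of the integrand pairs with its own derivative as a factor — individual terms may offer their own substitutions, but any change of variable covering the whole integral would have to be constructed from outside the expression.
- a trigonometric identity — no sine or cosine appears, so there is nothing for a trigonometric identity to act on.
- partial fractions: yes, a natural case for it.


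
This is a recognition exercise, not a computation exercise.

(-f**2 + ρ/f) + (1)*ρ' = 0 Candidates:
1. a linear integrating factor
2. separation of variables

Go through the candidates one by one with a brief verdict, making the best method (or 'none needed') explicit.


Method: a linear integrating factor — linear in the unknown with genuine forcing: multiply through by the exponential of the integrated coefficient and the left side closes into one derivative.
- a linear integrating factor: a fit — the right tool for this form.
- separation of variables: the two dependences do not factor apart.


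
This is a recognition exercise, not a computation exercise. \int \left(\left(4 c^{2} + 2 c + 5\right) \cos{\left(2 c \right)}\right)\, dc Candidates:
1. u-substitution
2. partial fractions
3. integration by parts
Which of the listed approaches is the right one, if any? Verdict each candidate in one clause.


Verdict: integration by parts — 4 c^{2} + 2 c + 5 dies after finitely many derivatives while \cos{\left(2 c \right)} cycles under integration — the tabular/parts setup.
- u-substitution — no subexpression of the integrand pairs with its own derivative as a factor — individual terms may offer their own substitutions, but any change of variable covering the whole integral would have to be constructed from outside the expression.
- partial fractions: there is no rational-function structure to decompose.
- integration by parts — a fit — the right tool for this form.


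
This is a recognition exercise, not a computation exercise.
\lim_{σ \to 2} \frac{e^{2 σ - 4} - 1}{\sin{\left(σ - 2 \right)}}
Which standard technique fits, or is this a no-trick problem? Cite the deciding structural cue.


Method: l'Hôpital's rule (0/0) — plug in 2: top and bottom both hit zero, so differentiate each and retry. A first-order expansion at the point is an equally standard path; the rule packages it.


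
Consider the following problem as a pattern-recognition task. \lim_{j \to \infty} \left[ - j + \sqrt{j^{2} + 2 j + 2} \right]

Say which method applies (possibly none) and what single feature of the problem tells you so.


Technique: conjugate multiplication — this difference gives up after one conjugate multiplication — the radical structure cancels against its conjugate.


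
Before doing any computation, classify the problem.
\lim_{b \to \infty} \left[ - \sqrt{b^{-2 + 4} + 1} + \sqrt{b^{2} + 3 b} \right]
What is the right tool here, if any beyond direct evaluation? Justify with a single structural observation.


Best approach: conjugate multiplication — \sqrt{b^{2} + 3 b} and \sqrt{b^{-2 + 4} + 1} both blow up, but their difference is tame once the conjugate rationalizes it.


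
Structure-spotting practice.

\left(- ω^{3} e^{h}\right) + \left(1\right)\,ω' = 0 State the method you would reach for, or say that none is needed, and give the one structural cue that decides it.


Diagnosis: separation of variables — all dependence on the two variables factors apart, the defining separable shape.


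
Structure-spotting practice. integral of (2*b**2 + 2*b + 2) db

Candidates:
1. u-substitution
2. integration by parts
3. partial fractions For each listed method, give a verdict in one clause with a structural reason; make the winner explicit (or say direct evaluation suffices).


Best approach: no special technique — every term is a constant multiple of a power of b; term-wise power-rule integration needs no preliminary transformation.
- u-substitution: any workable substitution here is cosmetic — the integrand is already in directly integrable form.
- integration by parts: splitting off a factor buys nothing — the integrand integrates directly without parts.
- partial fractions — the expression is not a ratio of polynomials that decomposes further.


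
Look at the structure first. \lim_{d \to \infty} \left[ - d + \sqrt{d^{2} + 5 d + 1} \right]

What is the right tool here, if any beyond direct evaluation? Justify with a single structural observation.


Best approach: conjugate multiplication — both pieces blow up but their difference is finite; the conjugate trick rationalizes \sqrt{d^{2} + 5 d + 1} - d.


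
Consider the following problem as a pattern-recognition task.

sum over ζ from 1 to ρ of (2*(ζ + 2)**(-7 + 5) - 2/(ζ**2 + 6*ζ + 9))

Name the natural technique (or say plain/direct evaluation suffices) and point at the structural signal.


Technique: telescoping — each term adds 2*(ζ + 2)**(-7 + 5) and subtracts the same expression advanced one index; that subtracted piece cancels against the next term's added copy — only the boundary terms survive.


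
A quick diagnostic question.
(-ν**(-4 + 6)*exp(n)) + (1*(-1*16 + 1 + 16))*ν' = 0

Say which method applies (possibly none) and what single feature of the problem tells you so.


Best approach: separation of variables — the slope splits multiplicatively: exp(n) carrying all n-dependence times ν**(-4 + 6) carrying all ν-dependence — separate and integrate.


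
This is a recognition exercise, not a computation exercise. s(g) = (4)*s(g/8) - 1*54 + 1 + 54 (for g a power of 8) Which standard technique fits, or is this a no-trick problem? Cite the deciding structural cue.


Diagnosis: the master substitution — treat m = log base 8 of g as the new clock: one recursion step advances m by one while g scales by 8.


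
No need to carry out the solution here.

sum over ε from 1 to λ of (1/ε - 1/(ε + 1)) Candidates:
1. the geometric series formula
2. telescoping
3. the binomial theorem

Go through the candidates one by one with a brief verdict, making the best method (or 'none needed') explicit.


Diagnosis: telescoping — spot the paired structure — each term adds 1/ε and subtracts its successor value, which the next term restores: the definition of a telescoping chain.
- the geometric series formula: the term-to-term ratio changes with the index, so the geometric formula cannot close it.
- telescoping: yes, a natural case for it.
- the binomial theorem: no binomial coefficients pair with matched powers.


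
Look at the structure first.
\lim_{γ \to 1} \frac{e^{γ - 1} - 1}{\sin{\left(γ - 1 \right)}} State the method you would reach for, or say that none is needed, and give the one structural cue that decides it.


Method: l'Hôpital's rule (0/0) — substituting 1 gives 0 over 0; differentiate top and bottom once and re-evaluate. Expanding numerator and denominator to first order gives the same value — the rule automates exactly that.


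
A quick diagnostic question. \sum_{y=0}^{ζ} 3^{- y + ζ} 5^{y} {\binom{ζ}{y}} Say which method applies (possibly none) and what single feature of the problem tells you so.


Diagnosis: the binomial theorem — {\binom{ζ}{y}} weighting matched powers of 5 and 3 is the expanded form of (5 + 3)^ζ — fold it back up.


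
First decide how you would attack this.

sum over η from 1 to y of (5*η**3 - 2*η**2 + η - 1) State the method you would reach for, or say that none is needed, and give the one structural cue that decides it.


Diagnosis: no special technique — the summand is a plain polynomial in η (expanding first if it arrives factored); standard power-sum formulas evaluate it term by term.


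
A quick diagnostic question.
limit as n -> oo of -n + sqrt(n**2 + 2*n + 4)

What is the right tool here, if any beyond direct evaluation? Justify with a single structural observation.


Method: conjugate multiplication — this difference gives up after one conjugate multiplication — the radical structure cancels against its conjugate.


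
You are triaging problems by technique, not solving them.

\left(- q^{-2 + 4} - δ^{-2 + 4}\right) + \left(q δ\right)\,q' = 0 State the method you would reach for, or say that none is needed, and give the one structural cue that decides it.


Method: the homogeneous substitution — the slope's numerator and denominator have matching total degree, so it depends only on q/δ and the ratio substitution collapses it. This doubles as a Bernoulli equation in the unknown as written; the homogeneous route needs no setup at all.


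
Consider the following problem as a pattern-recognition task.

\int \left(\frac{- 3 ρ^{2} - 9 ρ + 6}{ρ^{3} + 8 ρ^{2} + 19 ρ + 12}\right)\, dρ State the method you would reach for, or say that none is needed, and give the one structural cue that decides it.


Best approach: partial fractions — break ρ^{3} + 8 ρ^{2} + 19 ρ + 12 into its roots and the integral splits into logarithm-sized bites.


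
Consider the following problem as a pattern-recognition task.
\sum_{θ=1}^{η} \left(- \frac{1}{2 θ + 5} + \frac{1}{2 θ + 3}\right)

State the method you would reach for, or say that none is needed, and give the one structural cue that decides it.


Method: telescoping — each term adds \frac{1}{2 θ + 3} and subtracts the same expression advanced one index; that subtracted piece cancels against the next term's added copy — only the boundary terms survive.


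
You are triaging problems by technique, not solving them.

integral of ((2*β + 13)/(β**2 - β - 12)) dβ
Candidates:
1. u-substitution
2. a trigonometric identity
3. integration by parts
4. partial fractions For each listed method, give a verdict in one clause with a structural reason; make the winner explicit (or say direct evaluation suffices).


Diagnosis: partial fractions — break β**2 - β - 12 into its roots and the integral splits into logarithm-sized bites.
- u-substitution — no subexpression of the integrand serves as a whole-integral substitution inner — individual terms may offer their own, but none carries its derivative as a factor of the full integrand; a working change of variable would have to be constructed from outside the expression.
- a trigonometric identity: with no trigonometric functions present, identity rewriting has no target.
- integration by parts — no split into a nonconstant polynomial times one of the standard kernels — exp, sine, or cosine of a linear argument, or a logarithm — applies here.
- partial fractions: yes — fits the structure here.


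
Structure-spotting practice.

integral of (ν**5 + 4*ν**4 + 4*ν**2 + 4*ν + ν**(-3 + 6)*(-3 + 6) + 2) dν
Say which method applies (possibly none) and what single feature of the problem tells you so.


Diagnosis: no special technique — a term-by-term power-rule job in ν; no substitution or rearrangement earns its keep here.


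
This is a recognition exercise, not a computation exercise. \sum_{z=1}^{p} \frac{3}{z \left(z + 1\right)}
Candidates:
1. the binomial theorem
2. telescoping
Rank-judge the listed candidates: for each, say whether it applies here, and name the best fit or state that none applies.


Verdict: telescoping — \frac{3}{z \left(z + 1\right)} hides a difference of shifted reciprocals — decompose it and the middle of the sum vanishes.
- the binomial theorem — the terms lack the binomial-coefficient-weighted complementary-power pattern of an expansion.
- telescoping: applies; the problem has the shape this method handles.


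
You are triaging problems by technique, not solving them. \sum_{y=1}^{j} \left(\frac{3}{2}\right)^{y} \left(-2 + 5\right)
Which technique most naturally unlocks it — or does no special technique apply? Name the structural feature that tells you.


Technique: the geometric series formula — each term is \frac{3}{2} times the previous one, so the geometric-series formula applies directly.


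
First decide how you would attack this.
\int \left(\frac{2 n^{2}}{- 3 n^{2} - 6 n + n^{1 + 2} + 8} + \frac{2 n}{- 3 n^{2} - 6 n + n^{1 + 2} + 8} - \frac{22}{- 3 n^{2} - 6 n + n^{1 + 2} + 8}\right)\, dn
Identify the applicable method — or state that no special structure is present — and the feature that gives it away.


Best approach: partial fractions — the factorization of (- 3 n^{2} - 6 n + n^{1 + 2} + 8) is the whole battle; after it, each term is a table integral.


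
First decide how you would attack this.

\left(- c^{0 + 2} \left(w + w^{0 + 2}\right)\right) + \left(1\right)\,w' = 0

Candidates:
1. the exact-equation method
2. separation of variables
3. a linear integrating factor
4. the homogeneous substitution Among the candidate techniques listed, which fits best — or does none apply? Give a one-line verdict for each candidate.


Best approach: separation of variables — solved for the derivative, the right side splits multiplicatively into a function of each variable alone — divide and integrate each side. This doubles as a Bernoulli equation in the unknown as written; dividing and integrating works on it directly.
- the exact-equation method — exactness fails on the nose — the mixed partials do not match.
- separation of variables — a fit — the right tool for this form.
- a linear integrating factor: the unknown enters nonlinearly (through a power, a denominator, or a transcendental function), which the linear integrating-factor recipe cannot absorb as-is — any repair would come from a preliminary substitution, not the factor.
- the homogeneous substitution: rescaling both variables together changes the slope, so no ratio substitution collapses it.


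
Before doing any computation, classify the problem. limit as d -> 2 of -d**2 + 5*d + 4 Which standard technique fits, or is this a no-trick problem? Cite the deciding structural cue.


Verdict: no special technique — the expression is continuous at 2 — substitute and evaluate; no indeterminate form appears.


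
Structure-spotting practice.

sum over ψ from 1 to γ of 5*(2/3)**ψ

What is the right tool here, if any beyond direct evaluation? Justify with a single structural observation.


Method: the geometric series formula — the ratio of consecutive terms is the constant 2/3, independent of the index — a geometric sum.


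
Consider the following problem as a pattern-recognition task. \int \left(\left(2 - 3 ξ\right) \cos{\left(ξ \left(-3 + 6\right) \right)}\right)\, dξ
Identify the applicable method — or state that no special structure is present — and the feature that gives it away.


Best approach: integration by parts — a polynomial factor 2 - 3 ξ multiplies \cos{\left(ξ \left(-3 + 6\right) \right)}; differentiating 2 - 3 ξ lowers its degree while \cos{\left(ξ \left(-3 + 6\right) \right)} integrates cleanly, so parts wins.


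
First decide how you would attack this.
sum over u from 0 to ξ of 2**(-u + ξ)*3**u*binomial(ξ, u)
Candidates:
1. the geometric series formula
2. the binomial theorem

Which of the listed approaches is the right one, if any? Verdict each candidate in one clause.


Method: the binomial theorem — binomial coefficients against complementary powers of 3 and 2: recognize the binomial expansion and resum.
- the geometric series formula — the term-to-term ratio changes with the index, so the geometric formula cannot close it.
- the binomial theorem — yes — fits the structure here.


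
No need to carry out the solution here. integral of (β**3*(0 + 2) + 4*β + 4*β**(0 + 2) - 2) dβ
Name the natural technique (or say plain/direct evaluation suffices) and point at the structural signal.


Verdict: no special technique — scan for structure and find none: constant multiples of powers of β, integrate directly.


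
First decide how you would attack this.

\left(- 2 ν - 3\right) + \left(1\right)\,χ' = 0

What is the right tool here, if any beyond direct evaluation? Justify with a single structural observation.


Diagnosis: no special technique — solved for the derivative, no χ appears — this is antidifferentiation in ν wearing ODE clothing.


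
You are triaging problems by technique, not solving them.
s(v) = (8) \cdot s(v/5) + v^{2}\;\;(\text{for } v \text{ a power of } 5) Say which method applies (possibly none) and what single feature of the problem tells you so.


Diagnosis: the master substitution — the argument contracts 5-fold per step: reindex v exponentially and solve the linear recurrence in the new index.


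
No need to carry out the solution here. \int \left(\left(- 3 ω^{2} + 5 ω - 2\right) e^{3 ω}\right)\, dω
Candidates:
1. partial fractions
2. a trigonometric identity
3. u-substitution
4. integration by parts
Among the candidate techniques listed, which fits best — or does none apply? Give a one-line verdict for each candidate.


Verdict: integration by parts — - 3 ω^{2} + 5 ω - 2 dies after finitely many derivatives while e^{3 ω} cycles under integration — the tabular/parts setup.
- partial fractions — there is no rational-function structure to decompose.
- a trigonometric identity — with no trigonometric functions present, identity rewriting has no target.
- u-substitution — no subexpression of the integrand pairs with its own derivative as a factor — individual terms may offer their own substitutions, but any change of variable covering the whole integral would have to be constructed from outside the expression.
- integration by parts: a fit — the right tool for this form.


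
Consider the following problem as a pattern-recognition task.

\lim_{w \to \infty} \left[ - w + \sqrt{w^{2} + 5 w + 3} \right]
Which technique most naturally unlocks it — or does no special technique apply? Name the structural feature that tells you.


Best approach: conjugate multiplication — this difference gives up after one conjugate multiplication — the radical structure cancels against its conjugate.


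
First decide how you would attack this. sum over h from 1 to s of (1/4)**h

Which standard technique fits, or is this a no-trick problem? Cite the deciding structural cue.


Verdict: the geometric series formula — each summand is the previous one scaled by 1/4; that constant multiplier is itself the geometric structure.


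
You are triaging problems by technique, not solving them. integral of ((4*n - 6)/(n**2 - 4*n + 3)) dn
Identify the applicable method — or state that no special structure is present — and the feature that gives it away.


Technique: partial fractions — the bottom, n**2 - 4*n + 3, comes apart into simple factors, and a proper rational function over split factors decomposes.


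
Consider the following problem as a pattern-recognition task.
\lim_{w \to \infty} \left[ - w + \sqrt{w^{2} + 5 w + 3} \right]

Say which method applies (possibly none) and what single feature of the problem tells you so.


Best approach: conjugate multiplication — turning the difference into a conjugate-rationalized ratio makes the limit readable.


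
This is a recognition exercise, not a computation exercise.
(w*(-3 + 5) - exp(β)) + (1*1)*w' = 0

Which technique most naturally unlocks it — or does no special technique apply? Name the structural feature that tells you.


Best approach: a linear integrating factor — w appears only to the first power with coefficient (-3 + 5) — the classic integrating-factor setup.


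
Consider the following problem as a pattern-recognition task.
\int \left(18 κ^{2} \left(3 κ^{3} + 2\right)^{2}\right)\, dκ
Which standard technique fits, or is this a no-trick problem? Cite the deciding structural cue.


Diagnosis: u-substitution — everything non-trivial happens through the inner expression 3 κ^{3} + 2, and its derivative accounts for the remaining factor up to a constant, so set u = 3 κ^{3} + 2. Expanding everything out would also get there; the substitution is the systematic route.


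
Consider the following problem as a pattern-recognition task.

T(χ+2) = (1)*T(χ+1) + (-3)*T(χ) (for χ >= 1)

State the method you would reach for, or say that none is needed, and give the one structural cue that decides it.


Best approach: the characteristic-root method — this is the constant-coefficient homogeneous case — the whole solution in χ reduces to a polynomial's roots.


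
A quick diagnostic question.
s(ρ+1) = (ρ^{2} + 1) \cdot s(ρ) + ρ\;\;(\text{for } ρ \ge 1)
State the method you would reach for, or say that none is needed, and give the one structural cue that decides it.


Method: a summation factor — one step of memory with a weight ρ^{2} + 1 that changes as the index grows — the summation-factor construction is built for this.


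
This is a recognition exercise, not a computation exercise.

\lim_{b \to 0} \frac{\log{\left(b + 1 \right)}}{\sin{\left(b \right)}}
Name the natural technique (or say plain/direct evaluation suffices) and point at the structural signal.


Best approach: l'Hôpital's rule (0/0) — substituting 0 gives 0 over 0; differentiate top and bottom once and re-evaluate. The standard small-argument limits would also carry it; the rule is the systematic route.


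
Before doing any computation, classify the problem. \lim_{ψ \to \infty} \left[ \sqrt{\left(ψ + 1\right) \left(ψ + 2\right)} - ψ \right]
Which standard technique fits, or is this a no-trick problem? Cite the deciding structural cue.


Technique: conjugate multiplication — turning the difference into a conjugate-rationalized ratio makes the limit readable.


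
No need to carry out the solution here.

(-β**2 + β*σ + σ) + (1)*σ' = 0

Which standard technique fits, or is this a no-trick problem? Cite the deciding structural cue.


Method: a linear integrating factor — the unknown enters only to the first power against a nonzero forcing term — the integrating-factor template applies directly.


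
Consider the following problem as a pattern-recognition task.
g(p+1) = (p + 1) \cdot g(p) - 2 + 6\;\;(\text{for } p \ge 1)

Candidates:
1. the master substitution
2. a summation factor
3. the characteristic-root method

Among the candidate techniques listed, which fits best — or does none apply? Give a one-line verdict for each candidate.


Technique: a summation factor — the coefficient p + 1 drifts with the index, so no fixed root exists; normalizing by the cumulative product telescopes it.
- the master substitution: the recursive argument is a shift of the index, not a fixed fraction of it.
- a summation factor: yes — fits the structure here.
- the characteristic-root method: the coefficients vary with the index, breaking the constant-coefficient structure the method needs.


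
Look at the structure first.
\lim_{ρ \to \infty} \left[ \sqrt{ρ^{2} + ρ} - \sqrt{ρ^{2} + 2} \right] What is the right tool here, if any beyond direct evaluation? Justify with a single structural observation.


Diagnosis: conjugate multiplication — neither \sqrt{ρ^{2} + ρ} nor \sqrt{ρ^{2} + 2} converges alone, so rewrite their difference as a conjugate-rationalized quotient first.


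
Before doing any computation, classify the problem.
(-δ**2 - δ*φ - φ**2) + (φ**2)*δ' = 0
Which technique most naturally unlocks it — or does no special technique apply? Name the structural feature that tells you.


Technique: the homogeneous substitution — the slope is degree-zero homogeneous: the ratio substitution v = δ/φ collapses it.


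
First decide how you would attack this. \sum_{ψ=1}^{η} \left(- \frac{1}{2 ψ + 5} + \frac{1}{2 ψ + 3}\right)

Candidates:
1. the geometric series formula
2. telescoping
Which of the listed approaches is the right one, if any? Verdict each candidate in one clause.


Method: telescoping — the summand is built as \frac{1}{2 ψ + 3} minus its own successor — adjacent terms annihilate down the line.
- the geometric series formula: consecutive terms are not related by a fixed multiplier.
- telescoping: yes — fits the structure here.


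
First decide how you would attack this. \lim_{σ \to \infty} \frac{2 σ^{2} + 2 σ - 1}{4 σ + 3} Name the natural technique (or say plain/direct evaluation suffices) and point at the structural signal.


Diagnosis: dominant-term comparison — divide by the highest power of σ present: lower-order terms vanish and the dominant ratio remains. As a single quotient, the ∞/∞ shape would yield to repeated differentiation as well — the growth comparison gets there in one look.


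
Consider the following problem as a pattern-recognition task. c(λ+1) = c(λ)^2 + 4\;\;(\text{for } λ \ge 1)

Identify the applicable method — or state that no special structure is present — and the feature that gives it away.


Method: no special technique — the map from one term to the next is curved, not linear, so linear closed-form machinery does not attach.


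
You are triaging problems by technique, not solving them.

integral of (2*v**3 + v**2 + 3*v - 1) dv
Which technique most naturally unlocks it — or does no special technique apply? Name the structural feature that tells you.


Best approach: no special technique — the integrand is a sum of constant multiples of powers of v — integrate term by term.


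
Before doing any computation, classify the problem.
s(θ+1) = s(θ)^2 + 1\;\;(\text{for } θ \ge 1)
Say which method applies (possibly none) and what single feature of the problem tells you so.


Verdict: no special technique — nonlinear feedback in the recursion rules out every root- or factor-based technique.


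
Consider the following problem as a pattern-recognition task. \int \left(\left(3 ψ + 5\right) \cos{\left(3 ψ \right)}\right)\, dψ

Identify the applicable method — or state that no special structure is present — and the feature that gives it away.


Diagnosis: integration by parts — differentiate 3 ψ + 5, integrate \cos{\left(3 ψ \right)}: each pass lowers the polynomial degree, so parts terminates.


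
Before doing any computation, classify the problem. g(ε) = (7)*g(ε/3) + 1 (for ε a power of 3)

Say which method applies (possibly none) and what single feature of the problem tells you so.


Best approach: the master substitution — the argument contracts 3-fold per step: reindex ε exponentially and solve the linear recurrence in the new index.


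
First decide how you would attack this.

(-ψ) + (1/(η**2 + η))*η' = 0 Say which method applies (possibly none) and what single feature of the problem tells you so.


Diagnosis: separation of variables — all dependence on the two variables factors apart, the defining separable shape. A Bernoulli substitution applies to this equation as given; separation takes the same equation in its displayed form.


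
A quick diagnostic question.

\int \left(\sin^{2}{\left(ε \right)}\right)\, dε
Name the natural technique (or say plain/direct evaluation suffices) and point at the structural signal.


Verdict: a trigonometric identity — \sin^{2}{\left(ε \right)} is the textbook power-reduction case — identities first, antiderivatives second.


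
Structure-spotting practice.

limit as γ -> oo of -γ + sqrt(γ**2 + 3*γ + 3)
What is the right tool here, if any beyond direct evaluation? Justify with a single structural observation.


Method: conjugate multiplication — sqrt(γ**2 + 3*γ + 3) and γ both blow up, but their difference is tame once the conjugate rationalizes it.


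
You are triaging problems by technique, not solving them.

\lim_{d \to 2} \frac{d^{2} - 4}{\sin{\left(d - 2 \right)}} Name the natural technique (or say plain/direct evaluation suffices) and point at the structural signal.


Best approach: l'Hôpital's rule (0/0) — plug in 2: top and bottom both hit zero, so differentiate each and retry. The standard small-argument limits would also carry it; the rule is the systematic route.


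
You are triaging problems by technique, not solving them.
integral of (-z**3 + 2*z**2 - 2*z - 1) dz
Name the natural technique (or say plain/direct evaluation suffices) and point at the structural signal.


Method: no special technique — scan for structure and find none: constant multiples of powers of z, integrate directly.


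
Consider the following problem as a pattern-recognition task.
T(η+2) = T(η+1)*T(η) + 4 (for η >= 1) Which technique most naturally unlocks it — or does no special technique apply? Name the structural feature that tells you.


Best approach: no special technique — a nonlinear dependence on earlier terms breaks linearity, and with it every superposition-based closed form.


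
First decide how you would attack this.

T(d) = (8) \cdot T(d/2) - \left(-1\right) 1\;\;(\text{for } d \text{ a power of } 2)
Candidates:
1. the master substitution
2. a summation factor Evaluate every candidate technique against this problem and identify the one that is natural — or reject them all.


Method: the master substitution — the argument shrinks by the factor 2, so measure the index on a logarithmic scale and the recursion becomes a shift.
- the master substitution — yes, a natural case for it.
- a summation factor: a divided-index call is outside the fixed-shift first-order family a summation factor normalizes.


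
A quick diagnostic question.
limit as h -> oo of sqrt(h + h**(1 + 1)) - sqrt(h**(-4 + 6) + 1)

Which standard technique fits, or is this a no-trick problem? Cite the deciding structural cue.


Technique: conjugate multiplication — neither sqrt(h + h**(1 + 1)) nor sqrt(h**(-4 + 6) + 1) converges alone, so rewrite their difference as a conjugate-rationalized quotient first.


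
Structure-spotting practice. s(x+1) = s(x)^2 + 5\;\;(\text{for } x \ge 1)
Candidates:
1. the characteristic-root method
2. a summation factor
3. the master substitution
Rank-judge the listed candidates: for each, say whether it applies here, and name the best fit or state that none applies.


Diagnosis: no special technique — no ansatz, no master substitution, no summation factor survives the nonlinearity here.
- the characteristic-root method — the recursion is nonlinear in the sequence values, so no linear-modes ansatz applies.
- a summation factor — the recursion is nonlinear — outside the first-order linear family a summation factor addresses.
- the master substitution — with no divided-index recursive call, reindexing by powers of a base buys nothing.


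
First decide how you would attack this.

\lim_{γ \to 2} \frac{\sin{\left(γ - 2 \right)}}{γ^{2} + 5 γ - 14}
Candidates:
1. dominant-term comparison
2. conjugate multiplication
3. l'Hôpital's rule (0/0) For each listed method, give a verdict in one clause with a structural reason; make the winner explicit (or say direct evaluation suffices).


Method: l'Hôpital's rule (0/0) — the 0/0 form at 2 is the signature situation for l'Hôpital's rule. A first-order expansion at the point is an equally standard path; the rule packages it.
- dominant-term comparison — no ranking of term growth rates resolves the limit here.
- conjugate multiplication: the conjugate move applies to radical differences, which this is not.
- l'Hôpital's rule (0/0): applies; the problem has the shape this method handles.


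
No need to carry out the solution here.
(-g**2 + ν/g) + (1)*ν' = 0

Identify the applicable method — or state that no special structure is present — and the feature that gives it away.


Diagnosis: a linear integrating factor — the unknown enters only to the first power against a nonzero forcing term — the integrating-factor template applies directly.


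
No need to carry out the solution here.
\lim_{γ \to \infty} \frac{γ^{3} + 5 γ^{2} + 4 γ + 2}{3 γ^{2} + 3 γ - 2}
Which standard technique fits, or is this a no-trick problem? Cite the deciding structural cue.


Best approach: dominant-term comparison — as γ grows, only the highest-degree terms matter — compare leading terms and read the limit off. Differentiating the expression as a single quotient would eventually settle it as well; matching dominant growth settles it immediately.


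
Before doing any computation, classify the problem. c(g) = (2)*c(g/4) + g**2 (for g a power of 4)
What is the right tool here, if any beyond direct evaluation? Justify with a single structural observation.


Method: the master substitution — the index is divided (g/4), not shifted — substitute g = 4^m to straighten it into a shift recurrence.
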